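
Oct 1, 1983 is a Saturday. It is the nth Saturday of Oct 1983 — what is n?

1st

Day 1 falls in week ⌈1/7⌉ of the month.
Days 1–7 hold the 1st Saturday, 8–14 the 2nd, 15–21 the 3rd, 22–28 the 4th, 29–31 the 5th.
1 is in the range for the 1st.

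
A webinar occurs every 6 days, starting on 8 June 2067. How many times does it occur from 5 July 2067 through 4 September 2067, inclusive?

10

Occurrences land 6·i days after 8 June 2067 for i = 0, 1, 2, …
5 July 2067 is 27 days after the start; 27 ÷ 6 = 4 remainder 3; since the remainder is 3, round up to i = 5. First occurrence in the window: #6 on 8 July 2067 (5×6 = 30 days in).
4 September 2067 is 88 days after the start; 88 ÷ 6 = 14 remainder 4. Last occurrence in the window: #15 on 31 August 2067.
Occurrences #6 through #15: 10 in total.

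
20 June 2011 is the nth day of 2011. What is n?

Days in months before June: 31 + 28 + 31 + 30 + 31 = 151.
Plus 20 days into June → day 171.

171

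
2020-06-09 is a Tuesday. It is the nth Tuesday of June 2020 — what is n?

2nd

Day 9 falls in week ⌈9/7⌉ of the month.
Days 1–7 hold the 1st Tuesday, 8–14 the 2nd, 15–21 the 3rd, 22–28 the 4th, 29–31 the 5th.
9 is in the range for the 2nd.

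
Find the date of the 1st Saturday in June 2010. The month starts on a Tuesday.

2010-06-05

June 2010 begins on a Tuesday, so the first Saturday is June 5 (4 days later).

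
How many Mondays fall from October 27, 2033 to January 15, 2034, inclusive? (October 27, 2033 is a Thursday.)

October 27, 2033 is a Thursday; the first Monday on or after it is October 31, 2033 (4 days later).
From October 31, 2033 to January 15, 2034: 0 + 30 + 31 + 15 = 76 days (rest of October, November, December, January).
76 ÷ 7 = 10 full weeks with remainder 6, so 10 more Mondays after the first → 11.

11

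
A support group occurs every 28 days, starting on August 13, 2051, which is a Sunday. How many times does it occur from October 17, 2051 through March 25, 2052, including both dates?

Occurrences land 28·i days after August 13, 2051 for i = 0, 1, 2, …
October 17, 2051 is 65 days after the start; 65 ÷ 28 = 2 remainder 9; since the remainder is 9, round up to i = 3. First occurrence in the window: #4 on November 5, 2051 (3×28 = 84 days in).
March 25, 2052 is 225 days after the start; 225 ÷ 28 = 8 remainder 1. Last occurrence in the window: #9 on March 24, 2052.
Occurrences #4 through #9: 6 in total.

6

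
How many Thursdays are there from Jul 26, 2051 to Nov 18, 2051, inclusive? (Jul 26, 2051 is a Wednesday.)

17

Jul 26, 2051 is a Wednesday; the first Thursday on or after it is Jul 27, 2051 (1 day later).
From Jul 27, 2051 to Nov 18, 2051: 4 + 31 + 30 + 31 + 18 = 114 days (rest of Jul, Aug, Sep, Oct, Nov).
114 ÷ 7 = 16 full weeks with remainder 2, so 16 more Thursdays after the first → 17.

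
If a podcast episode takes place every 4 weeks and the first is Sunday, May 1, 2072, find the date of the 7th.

The 7th occurrence is 6 intervals after the first: 6 × 28 = 168 days after May 1, 2072.
May has 31 days — 30 days to the end of May leaves 138.
June has 30 days (108 left).
July has 31 days (77 left).
August has 31 days (46 left).
September has 30 days (16 left).
16 days into October → October 16, 2072.

October 16, 2072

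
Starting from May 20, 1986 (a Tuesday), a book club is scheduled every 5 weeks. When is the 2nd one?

The 2nd occurrence is 1 interval after the first: 1 × 35 = 35 days after May 20, 1986.
May has 31 days — 11 days to the end of May leaves 24.
24 days into June → June 24, 1986.

June 24, 1986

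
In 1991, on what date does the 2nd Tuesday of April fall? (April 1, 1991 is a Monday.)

April 1991 begins on a Monday, so the first Tuesday is April 2 (1 day later).
The 2nd Tuesday is 1 weeks later: 2 + 7 = 9.

April 9, 1991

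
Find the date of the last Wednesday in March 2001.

March 2001 begins on a Thursday, so the first Wednesday is March 7 (6 days later).
March 2001 has 31 days. Adding weeks: 7, 14, 21, 28 — the last one ≤ 31 is the 28th.

28 March 2001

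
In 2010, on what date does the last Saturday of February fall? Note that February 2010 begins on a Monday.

February 2010 begins on a Monday, so the first Saturday is February 6 (5 days later).
February 2010 has 28 days. Adding weeks: 6, 13, 20, 27 — the last one ≤ 28 is the 27th.

2010-02-27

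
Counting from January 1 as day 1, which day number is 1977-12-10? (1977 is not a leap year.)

344

Days in months before December: 31 + 28 + 31 + 30 + 31 + 30 + 31 + 31 + 30 + 31 + 30 = 334.
Plus 10 days into December → day 344.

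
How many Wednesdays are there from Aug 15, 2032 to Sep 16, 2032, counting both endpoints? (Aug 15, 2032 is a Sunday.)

Aug 15, 2032 is a Sunday; the first Wednesday on or after it is Aug 18, 2032 (3 days later).
From Aug 18, 2032 to Sep 16, 2032: 13 + 16 = 29 days (rest of Aug, Sep).
29 ÷ 7 = 4 full weeks with remainder 1, so 4 more Wednesdays after the first → 5.

5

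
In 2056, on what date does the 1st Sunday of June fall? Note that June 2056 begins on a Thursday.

4 June 2056

June 2056 begins on a Thursday, so the first Sunday is June 4 (3 days later).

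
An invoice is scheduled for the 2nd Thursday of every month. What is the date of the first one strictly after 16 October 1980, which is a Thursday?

13 November 1980

October 1980 starts on a Wednesday; its first Thursday is the 2nd, so the 2nd Thursday is the 9th — 9 October 1980.
That is not after 16 October 1980, so look at November 1980.
November 1980 starts on a Saturday; its first Thursday is the 6th, so the 2nd Thursday is the 13th — 13 November 1980.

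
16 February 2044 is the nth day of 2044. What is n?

Days in months before February: 31 = 31.
Plus 16 days into February → day 47.

47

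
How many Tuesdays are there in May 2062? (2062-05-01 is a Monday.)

5

2062-05-01 is a Monday; the first Tuesday on or after it is 2062-05-02 (1 day later).
From 2062-05-02 to 2062-05-31 is 31 − 2 = 29 days.
29 ÷ 7 = 4 full weeks with remainder 1, so 4 more Tuesdays after the first → 5.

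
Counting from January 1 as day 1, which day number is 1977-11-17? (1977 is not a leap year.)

321

Days in months before November: 31 + 28 + 31 + 30 + 31 + 30 + 31 + 31 + 30 + 31 = 304.
Plus 17 days into November → day 321.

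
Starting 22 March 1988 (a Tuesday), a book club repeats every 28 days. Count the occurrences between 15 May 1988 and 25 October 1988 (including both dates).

Occurrences land 28·i days after 22 March 1988 for i = 0, 1, 2, …
15 May 1988 is 54 days after the start; 54 ÷ 28 = 1 remainder 26; since the remainder is 26, round up to i = 2. First occurrence in the window: #3 on 17 May 1988 (2×28 = 56 days in).
25 October 1988 is 217 days after the start; 217 ÷ 28 = 7 remainder 21. Last occurrence in the window: #8 on 4 October 1988.
Occurrences #3 through #8: 6 in total.

6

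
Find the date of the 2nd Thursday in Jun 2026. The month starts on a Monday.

Jun 2026 begins on a Monday, so the first Thursday is Jun 4 (3 days later).
The 2nd Thursday is 1 weeks later: 4 + 7 = 11.

Jun 11, 2026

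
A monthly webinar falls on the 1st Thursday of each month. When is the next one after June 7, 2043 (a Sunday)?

July 2, 2043

June 2043 starts on a Monday, so its 1st Thursday is June 4, 2043 (3 days in).
That is not after June 7, 2043, so look at July 2043.
July 2043 starts on a Wednesday, so its 1st Thursday is July 2, 2043 (1 day in).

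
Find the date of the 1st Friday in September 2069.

The first Friday of September 2069 is September 6.

2069-09-06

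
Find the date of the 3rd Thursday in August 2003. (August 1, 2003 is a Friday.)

August 2003 begins on a Friday, so the first Thursday is August 7 (6 days later).
The 3rd Thursday is 2 weeks later: 7 + 14 = 21.

August 21, 2003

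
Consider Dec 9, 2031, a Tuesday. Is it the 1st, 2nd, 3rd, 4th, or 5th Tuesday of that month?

Day 9 falls in week ⌈9/7⌉ of the month.
Days 1–7 hold the 1st Tuesday, 8–14 the 2nd, 15–21 the 3rd, 22–28 the 4th, 29–31 the 5th.
9 is in the range for the 2nd.

2nd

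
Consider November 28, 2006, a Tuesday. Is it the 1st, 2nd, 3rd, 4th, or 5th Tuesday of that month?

Day 28 falls in week ⌈28/7⌉ of the month.
Days 1–7 hold the 1st Tuesday, 8–14 the 2nd, 15–21 the 3rd, 22–28 the 4th, 29–31 the 5th.
28 is in the range for the 4th.

4th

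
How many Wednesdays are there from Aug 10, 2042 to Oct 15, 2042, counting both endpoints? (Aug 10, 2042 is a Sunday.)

10

Aug 10, 2042 is a Sunday; the first Wednesday on or after it is Aug 13, 2042 (3 days later).
From Aug 13, 2042 to Oct 15, 2042: 18 + 30 + 15 = 63 days (rest of Aug, Sep, Oct).
63 ÷ 7 = 9 full weeks with remainder 0, so 9 more Wednesdays after the first → 10.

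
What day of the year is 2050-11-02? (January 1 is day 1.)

Days in months before November: 31 + 28 + 31 + 30 + 31 + 30 + 31 + 31 + 30 + 31 = 304.
Plus 2 days into November → day 306.

306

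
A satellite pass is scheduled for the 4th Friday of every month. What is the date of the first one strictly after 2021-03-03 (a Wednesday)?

2021-03-26

March 2021 starts on a Monday; its first Friday is the 5th, so the 4th Friday is the 26th — 2021-03-26.
2021-03-26 is after 2021-03-03, so that is the next one.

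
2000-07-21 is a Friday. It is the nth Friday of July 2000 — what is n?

3rd

Day 21 falls in week ⌈21/7⌉ of the month.
Days 1–7 hold the 1st Friday, 8–14 the 2nd, 15–21 the 3rd, 22–28 the 4th, 29–31 the 5th.
21 is in the range for the 3rd.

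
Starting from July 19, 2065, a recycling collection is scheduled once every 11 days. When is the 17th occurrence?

The 17th occurrence is 16 intervals after the first: 16 × 11 = 176 days after July 19, 2065.
July has 31 days — 12 days to the end of July leaves 164.
August has 31 days (133 left).
September has 30 days (103 left).
October has 31 days (72 left).
November has 30 days (42 left).
December has 31 days (11 left).
11 days into January → January 11, 2066.

January 11, 2066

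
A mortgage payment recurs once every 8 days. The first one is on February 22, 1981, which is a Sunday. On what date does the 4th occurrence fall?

March 18, 1981

The 4th occurrence is 3 intervals after the first: 3 × 8 = 24 days after February 22, 1981.
February has 28 days — 6 days to the end of February leaves 18.
18 days into March → March 18, 1981.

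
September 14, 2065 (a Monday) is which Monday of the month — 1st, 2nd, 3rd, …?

2nd

Day 14 falls in week ⌈14/7⌉ of the month.
Days 1–7 hold the 1st Monday, 8–14 the 2nd, 15–21 the 3rd, 22–28 the 4th, 29–31 the 5th.
14 is in the range for the 2nd.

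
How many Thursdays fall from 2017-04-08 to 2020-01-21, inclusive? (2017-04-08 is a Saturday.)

2017-04-08 is a Saturday; the first Thursday on or after it is 2017-04-13 (5 days later).
From 2017-04-13 to 2020-01-21: 262 + 365 + 365 + 21 = 1013 days (rest of 2017, 2018, 2019, to 2020-01-21 in 2020).
1013 ÷ 7 = 144 full weeks with remainder 5, so 144 more Thursdays after the first → 145.

145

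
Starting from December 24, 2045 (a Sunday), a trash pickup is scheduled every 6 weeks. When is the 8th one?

October 14, 2046

The 8th occurrence is 7 intervals after the first: 7 × 42 = 294 days after December 24, 2045.
December has 31 days — 7 days to the end of December leaves 287.
January has 31 days (256 left).
February has 28 days (228 left).
March has 31 days (197 left).
April has 30 days (167 left).
May has 31 days (136 left).
June has 30 days (106 left).
July has 31 days (75 left).
August has 31 days (44 left).
September has 30 days (14 left).
14 days into October → October 14, 2046.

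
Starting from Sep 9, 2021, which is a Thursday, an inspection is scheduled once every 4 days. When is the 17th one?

Nov 12, 2021

The 17th occurrence is 16 intervals after the first: 16 × 4 = 64 days after Sep 9, 2021.
Sep has 30 days — 21 days to the end of Sep leaves 43.
Oct has 31 days (12 left).
12 days into Nov → Nov 12, 2021.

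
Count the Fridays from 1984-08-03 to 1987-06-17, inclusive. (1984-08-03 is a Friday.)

1984-08-03 is a Friday; the first Friday on or after it is 1984-08-03.
From 1984-08-03 to 1987-06-17: 150 + 365 + 365 + 168 = 1048 days (rest of 1984, 1985, 1986, to 1987-06-17 in 1987).
1048 ÷ 7 = 149 full weeks with remainder 5, so 149 more Fridays after the first → 150.

150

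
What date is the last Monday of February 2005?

The first Monday of February 2005 is February 7.
February 2005 has 28 days. Adding weeks: 7, 14, 21, 28 — the last one ≤ 28 is the 28th.

February 28, 2005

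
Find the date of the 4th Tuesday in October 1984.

1984-10-23

October 1984 begins on a Monday, so the first Tuesday is October 2 (1 day later).
The 4th Tuesday is 3 weeks later: 2 + 21 = 23.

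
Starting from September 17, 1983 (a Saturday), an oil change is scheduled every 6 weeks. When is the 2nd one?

October 29, 1983

The 2nd occurrence is 1 interval after the first: 1 × 42 = 42 days after September 17, 1983.
September has 30 days — 13 days to the end of September leaves 29.
29 days into October → October 29, 1983.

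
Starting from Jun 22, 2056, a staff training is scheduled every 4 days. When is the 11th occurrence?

Aug 1, 2056

The 11th occurrence is 10 intervals after the first: 10 × 4 = 40 days after Jun 22, 2056.
Jun has 30 days — 8 days to the end of Jun leaves 32.
Jul has 31 days (1 left).
1 day into Aug → Aug 1, 2056.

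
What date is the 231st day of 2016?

January has 31 days (231 − 31 = 200 remain).
February has 29 days (200 − 29 = 171 remain).
March has 31 days (171 − 31 = 140 remain).
April has 30 days (140 − 30 = 110 remain).
May has 31 days (110 − 31 = 79 remain).
June has 30 days (79 − 30 = 49 remain).
July has 31 days (49 − 31 = 18 remain).
18 into August → August 18.

2016-08-18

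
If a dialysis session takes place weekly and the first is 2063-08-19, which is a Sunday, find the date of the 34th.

2064-04-06

The 34th occurrence is 33 intervals after the first: 33 × 7 = 231 days after 2063-08-19.
August has 31 days — 12 days to the end of August leaves 219.
September has 30 days (189 left).
October has 31 days (158 left).
November has 30 days (128 left).
December has 31 days (97 left).
January has 31 days (66 left).
February has 29 days (37 left).
March has 31 days (6 left).
6 days into April → 2064-04-06.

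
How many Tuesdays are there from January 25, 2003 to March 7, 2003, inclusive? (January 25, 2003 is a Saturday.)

6

January 25, 2003 is a Saturday; the first Tuesday on or after it is January 28, 2003 (3 days later).
From January 28, 2003 to March 7, 2003: 3 + 28 + 7 = 38 days (rest of January, February, March).
38 ÷ 7 = 5 full weeks with remainder 3, so 5 more Tuesdays after the first → 6.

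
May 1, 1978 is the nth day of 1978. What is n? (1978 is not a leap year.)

Days in months before May: 31 + 28 + 31 + 30 = 120.
Plus 1 day into May → day 121.

121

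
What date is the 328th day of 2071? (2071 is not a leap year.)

2071-11-24

January has 31 days (328 − 31 = 297 remain).
February has 28 days (297 − 28 = 269 remain).
March has 31 days (269 − 31 = 238 remain).
April has 30 days (238 − 30 = 208 remain).
May has 31 days (208 − 31 = 177 remain).
June has 30 days (177 − 30 = 147 remain).
July has 31 days (147 − 31 = 116 remain).
August has 31 days (116 − 31 = 85 remain).
September has 30 days (85 − 30 = 55 remain).
October has 31 days (55 − 31 = 24 remain).
24 into November → November 24.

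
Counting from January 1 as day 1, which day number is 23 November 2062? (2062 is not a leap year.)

327

Days in months before November: 31 + 28 + 31 + 30 + 31 + 30 + 31 + 31 + 30 + 31 = 304.
Plus 23 days into November → day 327.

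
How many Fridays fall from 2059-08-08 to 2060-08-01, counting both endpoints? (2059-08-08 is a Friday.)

2059-08-08 is a Friday; the first Friday on or after it is 2059-08-08.
From 2059-08-08 to 2060-08-01: 145 + 214 = 359 days (rest of 2059, to 2060-08-01 in 2060).
359 ÷ 7 = 51 full weeks with remainder 2, so 51 more Fridays after the first → 52.

52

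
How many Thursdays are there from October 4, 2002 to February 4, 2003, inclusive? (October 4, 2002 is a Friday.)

17

October 4, 2002 is a Friday; the first Thursday on or after it is October 10, 2002 (6 days later).
From October 10, 2002 to February 4, 2003: 21 + 30 + 31 + 31 + 4 = 117 days (rest of October, November, December, January, February).
117 ÷ 7 = 16 full weeks with remainder 5, so 16 more Thursdays after the first → 17.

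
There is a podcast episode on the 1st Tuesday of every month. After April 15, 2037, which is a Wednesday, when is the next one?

May 5, 2037

April 2037 starts on a Wednesday, so its 1st Tuesday is April 7, 2037 (6 days in).
That is not after April 15, 2037, so look at May 2037.
May 2037 starts on a Friday, so its 1st Tuesday is May 5, 2037 (4 days in).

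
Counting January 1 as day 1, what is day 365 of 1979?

December 31, 1979

January has 31 days (365 − 31 = 334 remain).
February has 28 days (334 − 28 = 306 remain).
March has 31 days (306 − 31 = 275 remain).
April has 30 days (275 − 30 = 245 remain).
May has 31 days (245 − 31 = 214 remain).
June has 30 days (214 − 30 = 184 remain).
July has 31 days (184 − 31 = 153 remain).
August has 31 days (153 − 31 = 122 remain).
September has 30 days (122 − 30 = 92 remain).
October has 31 days (92 − 31 = 61 remain).
November has 30 days (61 − 30 = 31 remain).
31 into December → December 31.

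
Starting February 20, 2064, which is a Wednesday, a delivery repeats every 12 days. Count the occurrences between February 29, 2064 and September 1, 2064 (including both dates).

Occurrences land 12·i days after February 20, 2064 for i = 0, 1, 2, …
February 29, 2064 is 9 days after the start; 9 ÷ 12 = 0 remainder 9; since the remainder is 9, round up to i = 1. First occurrence in the window: #2 on March 3, 2064 (1×12 = 12 days in).
September 1, 2064 is 194 days after the start; 194 ÷ 12 = 16 remainder 2. Last occurrence in the window: #17 on August 30, 2064.
Occurrences #2 through #17: 16 in total.

16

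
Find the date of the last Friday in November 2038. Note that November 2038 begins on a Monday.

2038-11-26

November 2038 begins on a Monday, so the first Friday is November 5 (4 days later).
November 2038 has 30 days. Adding weeks: 5, 12, 19, 26 — the last one ≤ 30 is the 26th.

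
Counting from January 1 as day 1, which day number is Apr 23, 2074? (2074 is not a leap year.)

Days in months before Apr: 31 + 28 + 31 = 90.
Plus 23 days into Apr → day 113.

113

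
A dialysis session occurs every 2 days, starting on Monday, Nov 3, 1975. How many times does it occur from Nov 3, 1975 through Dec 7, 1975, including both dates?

18

Occurrences land 2·i days after Nov 3, 1975 for i = 0, 1, 2, …
The window opens on the start date, so the first occurrence inside is #1 on Nov 3, 1975.
Dec 7, 1975 is 34 days after the start; 34 ÷ 2 = 17 remainder 0. Last occurrence in the window: #18 on Dec 7, 1975.
Occurrences #1 through #18: 18 in total.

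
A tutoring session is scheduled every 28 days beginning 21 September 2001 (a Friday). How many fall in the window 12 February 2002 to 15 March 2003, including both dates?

Occurrences land 28·i days after 21 September 2001 for i = 0, 1, 2, …
12 February 2002 is 144 days after the start; 144 ÷ 28 = 5 remainder 4; since the remainder is 4, round up to i = 6. First occurrence in the window: #7 on 8 March 2002 (6×28 = 168 days in).
15 March 2003 is 540 days after the start; 540 ÷ 28 = 19 remainder 8. Last occurrence in the window: #20 on 7 March 2003.
Occurrences #7 through #20: 14 in total.

14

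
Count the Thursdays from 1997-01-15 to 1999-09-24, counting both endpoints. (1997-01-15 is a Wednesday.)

141

1997-01-15 is a Wednesday; the first Thursday on or after it is 1997-01-16 (1 day later).
From 1997-01-16 to 1999-09-24: 349 + 365 + 267 = 981 days (rest of 1997, 1998, to 1999-09-24 in 1999).
981 ÷ 7 = 140 full weeks with remainder 1, so 140 more Thursdays after the first → 141.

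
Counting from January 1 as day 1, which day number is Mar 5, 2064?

65

Days in months before Mar: 31 + 29 = 60.
Plus 5 days into Mar → day 65.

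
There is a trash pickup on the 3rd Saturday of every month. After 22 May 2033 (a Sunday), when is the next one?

May 2033 starts on a Sunday; its first Saturday is the 7th, so the 3rd Saturday is the 21st — 21 May 2033.
That is not after 22 May 2033, so look at June 2033.
June 2033 starts on a Wednesday; its first Saturday is the 4th, so the 3rd Saturday is the 18th — 18 June 2033.

18 June 2033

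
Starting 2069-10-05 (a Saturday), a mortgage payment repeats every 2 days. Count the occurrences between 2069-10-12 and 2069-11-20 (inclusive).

20

Occurrences land 2·i days after 2069-10-05 for i = 0, 1, 2, …
2069-10-12 is 7 days after the start; 7 ÷ 2 = 3 remainder 1; since the remainder is 1, round up to i = 4. First occurrence in the window: #5 on 2069-10-13 (4×2 = 8 days in).
2069-11-20 is 46 days after the start; 46 ÷ 2 = 23 remainder 0. Last occurrence in the window: #24 on 2069-11-20.
Occurrences #5 through #24: 20 in total.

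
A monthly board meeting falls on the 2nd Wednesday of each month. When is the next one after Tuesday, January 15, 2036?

February 13, 2036

January 2036 starts on a Tuesday; its first Wednesday is the 2nd, so the 2nd Wednesday is the 9th — January 9, 2036.
That is not after January 15, 2036, so look at February 2036.
February 2036 starts on a Friday; its first Wednesday is the 6th, so the 2nd Wednesday is the 13th — February 13, 2036.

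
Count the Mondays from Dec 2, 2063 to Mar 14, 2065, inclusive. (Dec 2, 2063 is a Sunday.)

Dec 2, 2063 is a Sunday; the first Monday on or after it is Dec 3, 2063 (1 day later).
From Dec 3, 2063 to Mar 14, 2065: 28 + 366 + 73 = 467 days (rest of 2063, 2064, to Mar 14, 2065 in 2065).
467 ÷ 7 = 66 full weeks with remainder 5, so 66 more Mondays after the first → 67.

67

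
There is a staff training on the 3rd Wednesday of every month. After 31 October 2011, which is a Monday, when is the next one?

October 2011 starts on a Saturday; its first Wednesday is the 5th, so the 3rd Wednesday is the 19th — 19 October 2011.
That is not after 31 October 2011, so look at November 2011.
November 2011 starts on a Tuesday; its first Wednesday is the 2nd, so the 3rd Wednesday is the 16th — 16 November 2011.

16 November 2011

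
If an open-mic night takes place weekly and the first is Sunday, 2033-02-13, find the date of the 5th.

2033-03-13

The 5th occurrence is 4 intervals after the first: 4 × 7 = 28 days after 2033-02-13.
February has 28 days — 15 days to the end of February leaves 13.
13 days into March → 2033-03-13.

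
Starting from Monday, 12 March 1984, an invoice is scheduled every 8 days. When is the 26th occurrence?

The 26th occurrence is 25 intervals after the first: 25 × 8 = 200 days after 12 March 1984.
March has 31 days — 19 days to the end of March leaves 181.
April has 30 days (151 left).
May has 31 days (120 left).
June has 30 days (90 left).
July has 31 days (59 left).
August has 31 days (28 left).
28 days into September → 28 September 1984.

28 September 1984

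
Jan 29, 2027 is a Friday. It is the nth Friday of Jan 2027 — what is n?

5th

Day 29 falls in week ⌈29/7⌉ of the month.
Days 1–7 hold the 1st Friday, 8–14 the 2nd, 15–21 the 3rd, 22–28 the 4th, 29–31 the 5th.
29 is in the range for the 5th.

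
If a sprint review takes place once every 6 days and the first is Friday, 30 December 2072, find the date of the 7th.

4 February 2073

The 7th occurrence is 6 intervals after the first: 6 × 6 = 36 days after 30 December 2072.
December has 31 days — 1 day to the end of December leaves 35.
January has 31 days (4 left).
4 days into February → 4 February 2073.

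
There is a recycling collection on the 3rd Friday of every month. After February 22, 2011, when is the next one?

February 2011 starts on a Tuesday; its first Friday is the 4th, so the 3rd Friday is the 18th — February 18, 2011.
That is not after February 22, 2011, so look at March 2011.
March 2011 starts on a Tuesday; its first Friday is the 4th, so the 3rd Friday is the 18th — March 18, 2011.

March 18, 2011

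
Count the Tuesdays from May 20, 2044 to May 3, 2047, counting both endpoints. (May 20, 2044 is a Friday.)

154

May 20, 2044 is a Friday; the first Tuesday on or after it is May 24, 2044 (4 days later).
From May 24, 2044 to May 3, 2047: 221 + 365 + 365 + 123 = 1074 days (rest of 2044, 2045, 2046, to May 3, 2047 in 2047).
1074 ÷ 7 = 153 full weeks with remainder 3, so 153 more Tuesdays after the first → 154.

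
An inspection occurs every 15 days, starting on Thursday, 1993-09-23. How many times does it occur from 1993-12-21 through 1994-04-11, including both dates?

8

Occurrences land 15·i days after 1993-09-23 for i = 0, 1, 2, …
1993-12-21 is 89 days after the start; 89 ÷ 15 = 5 remainder 14; since the remainder is 14, round up to i = 6. First occurrence in the window: #7 on 1993-12-22 (6×15 = 90 days in).
1994-04-11 is 200 days after the start; 200 ÷ 15 = 13 remainder 5. Last occurrence in the window: #14 on 1994-04-06.
Occurrences #7 through #14: 8 in total.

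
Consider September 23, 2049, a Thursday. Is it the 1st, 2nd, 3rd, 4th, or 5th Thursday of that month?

4th

Day 23 falls in week ⌈23/7⌉ of the month.
Days 1–7 hold the 1st Thursday, 8–14 the 2nd, 15–21 the 3rd, 22–28 the 4th, 29–31 the 5th.
23 is in the range for the 4th.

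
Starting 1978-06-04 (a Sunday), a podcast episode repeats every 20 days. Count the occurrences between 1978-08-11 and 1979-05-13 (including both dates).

14

Occurrences land 20·i days after 1978-06-04 for i = 0, 1, 2, …
1978-08-11 is 68 days after the start; 68 ÷ 20 = 3 remainder 8; since the remainder is 8, round up to i = 4. First occurrence in the window: #5 on 1978-08-23 (4×20 = 80 days in).
1979-05-13 is 343 days after the start; 343 ÷ 20 = 17 remainder 3. Last occurrence in the window: #18 on 1979-05-10.
Occurrences #5 through #18: 14 in total.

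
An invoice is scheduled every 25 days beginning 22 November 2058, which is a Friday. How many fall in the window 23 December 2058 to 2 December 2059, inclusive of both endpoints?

14

Occurrences land 25·i days after 22 November 2058 for i = 0, 1, 2, …
23 December 2058 is 31 days after the start; 31 ÷ 25 = 1 remainder 6; since the remainder is 6, round up to i = 2. First occurrence in the window: #3 on 11 January 2059 (2×25 = 50 days in).
2 December 2059 is 375 days after the start; 375 ÷ 25 = 15 remainder 0. Last occurrence in the window: #16 on 2 December 2059.
Occurrences #3 through #16: 14 in total.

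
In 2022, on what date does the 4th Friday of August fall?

August 26, 2022

August 2022 begins on a Monday, so the first Friday is August 5 (4 days later).
The 4th Friday is 3 weeks later: 5 + 21 = 26.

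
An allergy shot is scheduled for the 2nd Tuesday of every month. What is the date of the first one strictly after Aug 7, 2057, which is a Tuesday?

Aug 14, 2057

Aug 2057 starts on a Wednesday; its first Tuesday is the 7th, so the 2nd Tuesday is the 14th — Aug 14, 2057.
Aug 14, 2057 is after Aug 7, 2057, so that is the next one.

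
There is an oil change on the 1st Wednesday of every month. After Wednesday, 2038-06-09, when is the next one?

June 2038 starts on a Tuesday, so its 1st Wednesday is 2038-06-02 (1 day in).
That is not after 2038-06-09, so look at July 2038.
July 2038 starts on a Thursday, so its 1st Wednesday is 2038-07-07 (6 days in).

2038-07-07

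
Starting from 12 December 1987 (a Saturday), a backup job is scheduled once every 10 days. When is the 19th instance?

The 19th occurrence is 18 intervals after the first: 18 × 10 = 180 days after 12 December 1987.
December has 31 days — 19 days to the end of December leaves 161.
January has 31 days (130 left).
February has 29 days (101 left).
March has 31 days (70 left).
April has 30 days (40 left).
May has 31 days (9 left).
9 days into June → 9 June 1988.

9 June 1988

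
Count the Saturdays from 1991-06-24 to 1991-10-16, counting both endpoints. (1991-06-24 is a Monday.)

16

1991-06-24 is a Monday; the first Saturday on or after it is 1991-06-29 (5 days later).
From 1991-06-29 to 1991-10-16: 1 + 31 + 31 + 30 + 16 = 109 days (rest of June, July, August, September, October).
109 ÷ 7 = 15 full weeks with remainder 4, so 15 more Saturdays after the first → 16.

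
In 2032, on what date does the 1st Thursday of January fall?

January 2032 begins on a Thursday, so the first Thursday is January 1.

2032-01-01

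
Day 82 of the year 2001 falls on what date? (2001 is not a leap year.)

Mar 23, 2001

Jan has 31 days (82 − 31 = 51 remain).
Feb has 28 days (51 − 28 = 23 remain).
23 into Mar → Mar 23.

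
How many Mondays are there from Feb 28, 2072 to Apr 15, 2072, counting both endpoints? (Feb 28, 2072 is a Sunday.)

Feb 28, 2072 is a Sunday; the first Monday on or after it is Feb 29, 2072 (1 day later).
From Feb 29, 2072 to Apr 15, 2072: 0 + 31 + 15 = 46 days (rest of Feb, Mar, Apr).
46 ÷ 7 = 6 full weeks with remainder 4, so 6 more Mondays after the first → 7.

7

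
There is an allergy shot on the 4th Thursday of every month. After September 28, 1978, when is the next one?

October 26, 1978

September 1978 starts on a Friday; its first Thursday is the 7th, so the 4th Thursday is the 28th — September 28, 1978.
That is not after September 28, 1978, so look at October 1978.
October 1978 starts on a Sunday; its first Thursday is the 5th, so the 4th Thursday is the 26th — October 26, 1978.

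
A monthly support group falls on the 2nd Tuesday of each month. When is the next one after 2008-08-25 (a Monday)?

2008-09-09

August 2008 starts on a Friday; its first Tuesday is the 5th, so the 2nd Tuesday is the 12th — 2008-08-12.
That is not after 2008-08-25, so look at September 2008.
September 2008 starts on a Monday; its first Tuesday is the 2nd, so the 2nd Tuesday is the 9th — 2008-09-09.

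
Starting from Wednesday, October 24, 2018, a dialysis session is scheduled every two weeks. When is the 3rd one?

November 21, 2018

The 3rd occurrence is 2 intervals after the first: 2 × 14 = 28 days after October 24, 2018.
October has 31 days — 7 days to the end of October leaves 21.
21 days into November → November 21, 2018.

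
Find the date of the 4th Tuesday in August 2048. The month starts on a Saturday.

August 25, 2048

August 2048 begins on a Saturday, so the first Tuesday is August 4 (3 days later).
The 4th Tuesday is 3 weeks later: 4 + 21 = 25.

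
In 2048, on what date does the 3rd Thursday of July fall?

July 2048 begins on a Wednesday, so the first Thursday is July 2 (1 day later).
The 3rd Thursday is 2 weeks later: 2 + 14 = 16.

2048-07-16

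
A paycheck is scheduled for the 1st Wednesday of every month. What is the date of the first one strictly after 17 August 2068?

August 2068 starts on a Wednesday, so its 1st Wednesday is 1 August 2068.
That is not after 17 August 2068, so look at September 2068.
September 2068 starts on a Saturday, so its 1st Wednesday is 5 September 2068 (4 days in).

5 September 2068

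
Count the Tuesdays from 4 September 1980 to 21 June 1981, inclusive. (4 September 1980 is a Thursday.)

4 September 1980 is a Thursday; the first Tuesday on or after it is 9 September 1980 (5 days later).
From 9 September 1980 to 21 June 1981: 21 + 31 + 30 + 31 + 31 + 28 + 31 + 30 + 31 + 21 = 285 days (rest of September, October, November, December, January, February, March, April, May, June).
285 ÷ 7 = 40 full weeks with remainder 5, so 40 more Tuesdays after the first → 41.

41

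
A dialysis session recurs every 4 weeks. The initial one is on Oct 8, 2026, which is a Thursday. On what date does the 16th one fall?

Dec 2, 2027

The 16th occurrence is 15 intervals after the first: 15 × 28 = 420 days after Oct 8, 2026.
Oct has 31 days — 23 days to the end of Oct leaves 397.
Nov has 30 days (367 left).
Dec has 31 days (336 left).
Jan has 31 days (305 left).
Feb has 28 days (277 left).
Mar has 31 days (246 left).
Apr has 30 days (216 left).
May has 31 days (185 left).
Jun has 30 days (155 left).
Jul has 31 days (124 left).
Aug has 31 days (93 left).
Sep has 30 days (63 left).
Oct has 31 days (32 left).
Nov has 30 days (2 left).
2 days into Dec → Dec 2, 2027.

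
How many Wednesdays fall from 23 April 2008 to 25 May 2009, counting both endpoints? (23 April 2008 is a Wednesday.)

23 April 2008 is a Wednesday; the first Wednesday on or after it is 23 April 2008.
From 23 April 2008 to 25 May 2009: 252 + 145 = 397 days (rest of 2008, to 25 May 2009 in 2009).
397 ÷ 7 = 56 full weeks with remainder 5, so 56 more Wednesdays after the first → 57.

57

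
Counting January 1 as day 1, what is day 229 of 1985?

January has 31 days (229 − 31 = 198 remain).
February has 28 days (198 − 28 = 170 remain).
March has 31 days (170 − 31 = 139 remain).
April has 30 days (139 − 30 = 109 remain).
May has 31 days (109 − 31 = 78 remain).
June has 30 days (78 − 30 = 48 remain).
July has 31 days (48 − 31 = 17 remain).
17 into August → August 17.

17 August 1985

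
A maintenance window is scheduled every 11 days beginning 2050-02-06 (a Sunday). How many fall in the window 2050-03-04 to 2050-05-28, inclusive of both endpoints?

Occurrences land 11·i days after 2050-02-06 for i = 0, 1, 2, …
2050-03-04 is 26 days after the start; 26 ÷ 11 = 2 remainder 4; since the remainder is 4, round up to i = 3. First occurrence in the window: #4 on 2050-03-11 (3×11 = 33 days in).
2050-05-28 is 111 days after the start; 111 ÷ 11 = 10 remainder 1. Last occurrence in the window: #11 on 2050-05-27.
Occurrences #4 through #11: 8 in total.

8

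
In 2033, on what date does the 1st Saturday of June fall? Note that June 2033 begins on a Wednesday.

June 2033 begins on a Wednesday, so the first Saturday is June 4 (3 days later).

2033-06-04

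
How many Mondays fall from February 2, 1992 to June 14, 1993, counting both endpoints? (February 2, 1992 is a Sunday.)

72

February 2, 1992 is a Sunday; the first Monday on or after it is February 3, 1992 (1 day later).
From February 3, 1992 to June 14, 1993: 332 + 165 = 497 days (rest of 1992, to June 14, 1993 in 1993).
497 ÷ 7 = 71 full weeks with remainder 0, so 71 more Mondays after the first → 72.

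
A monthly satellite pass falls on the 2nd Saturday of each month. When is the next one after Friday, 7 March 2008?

8 March 2008

March 2008 starts on a Saturday; its first Saturday is the 1st, so the 2nd Saturday is the 8th — 8 March 2008.
8 March 2008 is after 7 March 2008, so that is the next one.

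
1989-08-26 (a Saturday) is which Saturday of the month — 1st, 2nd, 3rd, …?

4th

Day 26 falls in week ⌈26/7⌉ of the month.
Days 1–7 hold the 1st Saturday, 8–14 the 2nd, 15–21 the 3rd, 22–28 the 4th, 29–31 the 5th.
26 is in the range for the 4th.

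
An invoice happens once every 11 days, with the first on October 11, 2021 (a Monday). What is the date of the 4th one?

The 4th occurrence is 3 intervals after the first: 3 × 11 = 33 days after October 11, 2021.
October has 31 days — 20 days to the end of October leaves 13.
13 days into November → November 13, 2021.

November 13, 2021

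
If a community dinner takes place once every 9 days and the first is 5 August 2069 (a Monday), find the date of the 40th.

The 40th occurrence is 39 intervals after the first: 39 × 9 = 351 days after 5 August 2069.
August has 31 days — 26 days to the end of August leaves 325.
September has 30 days (295 left).
October has 31 days (264 left).
November has 30 days (234 left).
December has 31 days (203 left).
January has 31 days (172 left).
February has 28 days (144 left).
March has 31 days (113 left).
April has 30 days (83 left).
May has 31 days (52 left).
June has 30 days (22 left).
22 days into July → 22 July 2070.

22 July 2070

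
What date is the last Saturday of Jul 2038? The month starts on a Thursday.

Jul 2038 begins on a Thursday, so the first Saturday is Jul 3 (2 days later).
Jul 2038 has 31 days. Adding weeks: 3, 10, 17, 24, 31 — the last one ≤ 31 is the 31st.

Jul 31, 2038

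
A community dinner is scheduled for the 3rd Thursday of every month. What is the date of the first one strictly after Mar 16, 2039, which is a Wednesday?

Mar 17, 2039

Mar 2039 starts on a Tuesday; its first Thursday is the 3rd, so the 3rd Thursday is the 17th — Mar 17, 2039.
Mar 17, 2039 is after Mar 16, 2039, so that is the next one.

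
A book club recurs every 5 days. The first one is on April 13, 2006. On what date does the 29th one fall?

August 31, 2006

The 29th occurrence is 28 intervals after the first: 28 × 5 = 140 days after April 13, 2006.
April has 30 days — 17 days to the end of April leaves 123.
May has 31 days (92 left).
June has 30 days (62 left).
July has 31 days (31 left).
31 days into August → August 31, 2006.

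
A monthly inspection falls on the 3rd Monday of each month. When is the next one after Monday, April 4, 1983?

April 18, 1983

April 1983 starts on a Friday; its first Monday is the 4th, so the 3rd Monday is the 18th — April 18, 1983.
April 18, 1983 is after April 4, 1983, so that is the next one.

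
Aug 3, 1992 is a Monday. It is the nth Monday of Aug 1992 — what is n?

1st

Day 3 falls in week ⌈3/7⌉ of the month.
Days 1–7 hold the 1st Monday, 8–14 the 2nd, 15–21 the 3rd, 22–28 the 4th, 29–31 the 5th.
3 is in the range for the 1st.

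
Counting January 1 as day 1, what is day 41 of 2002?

Feb 10, 2002

Jan has 31 days (41 − 31 = 10 remain).
10 into Feb → Feb 10.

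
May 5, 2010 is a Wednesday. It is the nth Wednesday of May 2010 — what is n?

Day 5 falls in week ⌈5/7⌉ of the month.
Days 1–7 hold the 1st Wednesday, 8–14 the 2nd, 15–21 the 3rd, 22–28 the 4th, 29–31 the 5th.
5 is in the range for the 1st.

1st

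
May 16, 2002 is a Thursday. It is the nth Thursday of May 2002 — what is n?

Day 16 falls in week ⌈16/7⌉ of the month.
Days 1–7 hold the 1st Thursday, 8–14 the 2nd, 15–21 the 3rd, 22–28 the 4th, 29–31 the 5th.
16 is in the range for the 3rd.

3rd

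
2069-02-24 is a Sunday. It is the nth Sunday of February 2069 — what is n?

Day 24 falls in week ⌈24/7⌉ of the month.
Days 1–7 hold the 1st Sunday, 8–14 the 2nd, 15–21 the 3rd, 22–28 the 4th, 29–31 the 5th.
24 is in the range for the 4th.

4th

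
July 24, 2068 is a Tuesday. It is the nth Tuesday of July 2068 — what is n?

Day 24 falls in week ⌈24/7⌉ of the month.
Days 1–7 hold the 1st Tuesday, 8–14 the 2nd, 15–21 the 3rd, 22–28 the 4th, 29–31 the 5th.
24 is in the range for the 4th.

4th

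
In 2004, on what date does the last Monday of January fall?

The first Monday of January 2004 is January 5.
January 2004 has 31 days. Adding weeks: 5, 12, 19, 26 — the last one ≤ 31 is the 26th.

26 January 2004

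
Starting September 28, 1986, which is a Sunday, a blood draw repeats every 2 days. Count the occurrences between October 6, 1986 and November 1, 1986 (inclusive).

Occurrences land 2·i days after September 28, 1986 for i = 0, 1, 2, …
October 6, 1986 is 8 days after the start; 8 ÷ 2 = 4 remainder 0. First occurrence in the window: #5 on October 6, 1986 (4×2 = 8 days in).
November 1, 1986 is 34 days after the start; 34 ÷ 2 = 17 remainder 0. Last occurrence in the window: #18 on November 1, 1986.
Occurrences #5 through #18: 14 in total.

14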